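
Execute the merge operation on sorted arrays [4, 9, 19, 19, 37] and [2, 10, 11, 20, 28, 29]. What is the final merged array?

Merging process:

Compare 4 vs 2: take 2 from right. Merged: [2]
Compare 4 vs 10: take 4 from left. Merged: [2, 4]
Compare 9 vs 10: take 9 from left. Merged: [2, 4, 9]
Compare 19 vs 10: take 10 from right. Merged: [2, 4, 9, 10]
Compare 19 vs 11: take 11 from right. Merged: [2, 4, 9, 10, 11]
Compare 19 vs 20: take 19 from left. Merged: [2, 4, 9, 10, 11, 19]
Compare 19 vs 20: take 19 from left. Merged: [2, 4, 9, 10, 11, 19, 19]
Compare 37 vs 20: take 20 from right. Merged: [2, 4, 9, 10, 11, 19, 19, 20]
Compare 37 vs 28: take 28 from right. Merged: [2, 4, 9, 10, 11, 19, 19, 20, 28]
Compare 37 vs 29: take 29 from right. Merged: [2, 4, 9, 10, 11, 19, 19, 20, 28, 29]
Append remaining from left: [37]. Merged: [2, 4, 9, 10, 11, 19, 19, 20, 28, 29, 37]

Final merged array: [2, 4, 9, 10, 11, 19, 19, 20, 28, 29, 37]
Total comparisons: 10

The merged array is [2, 4, 9, 10, 11, 19, 19, 20, 28, 29, 37], requiring 10 comparisons. The merge step runs in O(n) time where n is the total number of elements.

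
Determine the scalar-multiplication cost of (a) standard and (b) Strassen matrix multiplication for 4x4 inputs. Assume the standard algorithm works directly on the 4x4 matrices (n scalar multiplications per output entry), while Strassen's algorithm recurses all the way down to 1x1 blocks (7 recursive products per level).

Matrix multiplication for 4x4 matrices:

Standard algorithm: 4^3 = 64 multiplications
Strassen's algorithm: 7^(log2(4)) = 7^2 = 49 multiplications
Savings: 64 - 49 = 15 multiplications

Standard: 64 multiplications (4^3). Strassen: 49 multiplications (7^2). Strassen reduces 8 recursive multiplications to 7 at each level.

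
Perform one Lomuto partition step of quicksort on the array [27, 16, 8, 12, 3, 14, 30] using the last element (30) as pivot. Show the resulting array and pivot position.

Lomuto partition with pivot = 30:

Initial array: [27, 16, 8, 12, 3, 14, 30]

arr[0]=27 <= 30: swap with position 0, array becomes [27, 16, 8, 12, 3, 14, 30]
arr[1]=16 <= 30: swap with position 1, array becomes [27, 16, 8, 12, 3, 14, 30]
arr[2]=8 <= 30: swap with position 2, array becomes [27, 16, 8, 12, 3, 14, 30]
arr[3]=12 <= 30: swap with position 3, array becomes [27, 16, 8, 12, 3, 14, 30]
arr[4]=3 <= 30: swap with position 4, array becomes [27, 16, 8, 12, 3, 14, 30]
arr[5]=14 <= 30: swap with position 5, array becomes [27, 16, 8, 12, 3, 14, 30]

Place pivot at position 6: [27, 16, 8, 12, 3, 14, 30]
Pivot position: 6

After partitioning with pivot 30, the array becomes [27, 16, 8, 12, 3, 14, 30]. The pivot is placed at index 6. All elements to the left of the pivot are <= 30, and all elements to the right are > 30.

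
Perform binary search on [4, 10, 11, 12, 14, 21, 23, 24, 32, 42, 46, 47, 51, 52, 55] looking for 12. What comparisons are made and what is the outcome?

Binary search for 12 in [4, 10, 11, 12, 14, 21, 23, 24, 32, 42, 46, 47, 51, 52, 55]:

lo=0, hi=14, mid=7, arr[mid]=24 -> 24 > 12, search left half
lo=0, hi=6, mid=3, arr[mid]=12 -> Found target at index 3!

Binary search finds 12 at index 3 after 2 comparisons. The search repeatedly halves the search space by comparing with the middle element.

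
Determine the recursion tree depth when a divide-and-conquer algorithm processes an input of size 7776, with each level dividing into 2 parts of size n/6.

For divide and conquer with division factor 6:

Problem sizes at each level:
Level 0: 7776
Level 1: 1296
Level 2: 216
Level 3: 36
Level 4: 6
Level 5: 1

The root is level 0 and the size-1 base case is level 5 (the tree spans levels 0 through 5, i.e. 6 levels counting the root), so the depth is the number of divisions: log_6(7776) = 5

The recursion tree depth is log_6(7776) = 5. At each level, the problem size is divided by 6, so it takes 5 divisions to reduce to a base case of size 1. The algorithm makes 2 recursive calls at each level.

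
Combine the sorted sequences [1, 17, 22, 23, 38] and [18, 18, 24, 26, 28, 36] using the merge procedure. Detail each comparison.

Merging process:

Compare 1 vs 18: take 1 from left. Merged: [1]
Compare 17 vs 18: take 17 from left. Merged: [1, 17]
Compare 22 vs 18: take 18 from right. Merged: [1, 17, 18]
Compare 22 vs 18: take 18 from right. Merged: [1, 17, 18, 18]
Compare 22 vs 24: take 22 from left. Merged: [1, 17, 18, 18, 22]
Compare 23 vs 24: take 23 from left. Merged: [1, 17, 18, 18, 22, 23]
Compare 38 vs 24: take 24 from right. Merged: [1, 17, 18, 18, 22, 23, 24]
Compare 38 vs 26: take 26 from right. Merged: [1, 17, 18, 18, 22, 23, 24, 26]
Compare 38 vs 28: take 28 from right. Merged: [1, 17, 18, 18, 22, 23, 24, 26, 28]
Compare 38 vs 36: take 36 from right. Merged: [1, 17, 18, 18, 22, 23, 24, 26, 28, 36]
Append remaining from left: [38]. Merged: [1, 17, 18, 18, 22, 23, 24, 26, 28, 36, 38]

Final merged array: [1, 17, 18, 18, 22, 23, 24, 26, 28, 36, 38]
Total comparisons: 10

The merged array is [1, 17, 18, 18, 22, 23, 24, 26, 28, 36, 38], requiring 10 comparisons. The merge step runs in O(n) time where n is the total number of elements.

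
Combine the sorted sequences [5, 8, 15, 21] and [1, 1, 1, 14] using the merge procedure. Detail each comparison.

Merging process:

Compare 5 vs 1: take 1 from right. Merged: [1]
Compare 5 vs 1: take 1 from right. Merged: [1, 1]
Compare 5 vs 1: take 1 from right. Merged: [1, 1, 1]
Compare 5 vs 14: take 5 from left. Merged: [1, 1, 1, 5]
Compare 8 vs 14: take 8 from left. Merged: [1, 1, 1, 5, 8]
Compare 15 vs 14: take 14 from right. Merged: [1, 1, 1, 5, 8, 14]
Append remaining from left: [15, 21]. Merged: [1, 1, 1, 5, 8, 14, 15, 21]

Final merged array: [1, 1, 1, 5, 8, 14, 15, 21]
Total comparisons: 6

The merged array is [1, 1, 1, 5, 8, 14, 15, 21], requiring 6 comparisons. The merge step runs in O(n) time where n is the total number of elements.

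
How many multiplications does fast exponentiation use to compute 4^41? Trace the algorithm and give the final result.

Computing 4^41 by squaring (build up from 4^1; each line after the first costs one multiplication):

4^1 = 4
4^2 = (4^1)^2 = 4^2 = 16
4^4 = (4^2)^2 = 16^2 = 256
4^5 = 4 * 4^4 = 4 * 256 = 1024
4^10 = (4^5)^2 = 1024^2 = 1048576
4^20 = (4^10)^2 = 1048576^2 = 1099511627776
4^40 = (4^20)^2 = 1099511627776^2 = 1208925819614629174706176
4^41 = 4 * 4^40 = 4 * 1208925819614629174706176 = 4835703278458516698824704

Result: 4835703278458516698824704
Multiplications needed: 7 (7 lines after 4^1)

4^41 = 4835703278458516698824704. Using exponentiation by squaring, this requires 7 multiplications. The key idea: if the exponent is even, square the half-power; if odd, multiply by the base once.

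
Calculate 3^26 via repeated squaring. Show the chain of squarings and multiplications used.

Computing 3^26 by squaring (build up from 3^1; each line after the first costs one multiplication):

3^1 = 3
3^2 = (3^1)^2 = 3^2 = 9
3^3 = 3 * 3^2 = 3 * 9 = 27
3^6 = (3^3)^2 = 27^2 = 729
3^12 = (3^6)^2 = 729^2 = 531441
3^13 = 3 * 3^12 = 3 * 531441 = 1594323
3^26 = (3^13)^2 = 1594323^2 = 2541865828329

Result: 2541865828329
Multiplications needed: 6 (6 lines after 3^1)

3^26 = 2541865828329. Using exponentiation by squaring, this requires 6 multiplications. The key idea: if the exponent is even, square the half-power; if odd, multiply by the base once.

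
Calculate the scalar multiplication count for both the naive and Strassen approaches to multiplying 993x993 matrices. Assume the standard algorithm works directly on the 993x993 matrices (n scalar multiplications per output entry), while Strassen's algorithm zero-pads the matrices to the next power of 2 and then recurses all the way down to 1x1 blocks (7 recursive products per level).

Matrix multiplication for 993x993 matrices:

Strassen's algorithm requires power-of-2 dimensions. Pad 993x993 to 1024x1024 (next power of 2).

Standard algorithm: 993^3 = 979146657 multiplications
Strassen's algorithm: 7^(log2(1024)) = 7^10 = 282475249 multiplications
Savings: 979146657 - 282475249 = 696671408 multiplications

Standard: 979146657 multiplications (993^3). Strassen: 282475249 multiplications (7^10, after padding to 1024x1024). Strassen reduces 8 recursive multiplications to 7 at each level.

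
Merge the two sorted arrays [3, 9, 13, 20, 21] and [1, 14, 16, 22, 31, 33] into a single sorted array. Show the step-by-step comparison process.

Merging process:

Compare 3 vs 1: take 1 from right. Merged: [1]
Compare 3 vs 14: take 3 from left. Merged: [1, 3]
Compare 9 vs 14: take 9 from left. Merged: [1, 3, 9]
Compare 13 vs 14: take 13 from left. Merged: [1, 3, 9, 13]
Compare 20 vs 14: take 14 from right. Merged: [1, 3, 9, 13, 14]
Compare 20 vs 16: take 16 from right. Merged: [1, 3, 9, 13, 14, 16]
Compare 20 vs 22: take 20 from left. Merged: [1, 3, 9, 13, 14, 16, 20]
Compare 21 vs 22: take 21 from left. Merged: [1, 3, 9, 13, 14, 16, 20, 21]
Append remaining from right: [22, 31, 33]. Merged: [1, 3, 9, 13, 14, 16, 20, 21, 22, 31, 33]

Final merged array: [1, 3, 9, 13, 14, 16, 20, 21, 22, 31, 33]
Total comparisons: 8

The merged array is [1, 3, 9, 13, 14, 16, 20, 21, 22, 31, 33], requiring 8 comparisons. The merge step runs in O(n) time where n is the total number of elements.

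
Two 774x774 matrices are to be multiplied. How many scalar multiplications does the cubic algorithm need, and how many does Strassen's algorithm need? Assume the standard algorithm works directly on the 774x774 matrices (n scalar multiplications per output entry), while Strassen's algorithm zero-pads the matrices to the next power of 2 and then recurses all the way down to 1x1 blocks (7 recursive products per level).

Matrix multiplication for 774x774 matrices:

Strassen's algorithm requires power-of-2 dimensions. Pad 774x774 to 1024x1024 (next power of 2).

Standard algorithm: 774^3 = 463684824 multiplications
Strassen's algorithm: 7^(log2(1024)) = 7^10 = 282475249 multiplications
Savings: 463684824 - 282475249 = 181209575 multiplications

Standard: 463684824 multiplications (774^3). Strassen: 282475249 multiplications (7^10, after padding to 1024x1024). Strassen reduces 8 recursive multiplications to 7 at each level.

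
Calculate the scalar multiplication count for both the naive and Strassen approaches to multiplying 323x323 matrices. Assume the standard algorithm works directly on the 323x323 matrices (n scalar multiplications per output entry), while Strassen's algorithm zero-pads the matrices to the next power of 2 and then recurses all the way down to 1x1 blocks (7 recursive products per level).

Matrix multiplication for 323x323 matrices:

Strassen's algorithm requires power-of-2 dimensions. Pad 323x323 to 512x512 (next power of 2).

Standard algorithm: 323^3 = 33698267 multiplications
Strassen's algorithm: 7^(log2(512)) = 7^9 = 40353607 multiplications
Difference: 33698267 - 40353607 = -6655340 (Strassen uses MORE here due to padding overhead — for small or just-over-power-of-2 n, padding can outweigh the per-level savings)

Standard: 33698267 multiplications (323^3). Strassen: 40353607 multiplications (7^9, after padding to 512x512). Strassen reduces 8 recursive multiplications to 7 at each level.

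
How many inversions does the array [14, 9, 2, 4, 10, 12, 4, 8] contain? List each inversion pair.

Finding inversions in [14, 9, 2, 4, 10, 12, 4, 8]:

(0, 1): arr[0]=14 > arr[1]=9
(0, 2): arr[0]=14 > arr[2]=2
(0, 3): arr[0]=14 > arr[3]=4
(0, 4): arr[0]=14 > arr[4]=10
(0, 5): arr[0]=14 > arr[5]=12
(0, 6): arr[0]=14 > arr[6]=4
(0, 7): arr[0]=14 > arr[7]=8
(1, 2): arr[1]=9 > arr[2]=2
(1, 3): arr[1]=9 > arr[3]=4
(1, 6): arr[1]=9 > arr[6]=4
(1, 7): arr[1]=9 > arr[7]=8
(4, 6): arr[4]=10 > arr[6]=4
(4, 7): arr[4]=10 > arr[7]=8
(5, 6): arr[5]=12 > arr[6]=4
(5, 7): arr[5]=12 > arr[7]=8

Total inversions: 15

The array has 15 inversion(s): (0,1), (0,2), (0,3), (0,4), (0,5), (0,6), (0,7), (1,2), (1,3), (1,6), (1,7), (4,6), (4,7), (5,6), (5,7). Each pair (i,j) satisfies i < j and arr[i] > arr[j].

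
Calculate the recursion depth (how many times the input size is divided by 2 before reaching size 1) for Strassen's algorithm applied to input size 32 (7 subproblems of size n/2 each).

For divide and conquer with division factor 2:

Problem sizes at each level:
Level 0: 32
Level 1: 16
Level 2: 8
Level 3: 4
Level 4: 2
Level 5: 1

The root is level 0 and the size-1 base case is level 5 (the tree spans levels 0 through 5, i.e. 6 levels counting the root), so the depth is the number of divisions: log_2(32) = 5

The recursion tree depth is log_2(32) = 5. At each level, the problem size is divided by 2, so it takes 5 divisions to reduce to a base case of size 1. The algorithm makes 7 recursive calls at each level.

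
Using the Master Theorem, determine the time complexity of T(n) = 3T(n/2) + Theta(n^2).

Master Theorem for T(n) = 3T(n/2) + O(n^2):

a = 3, b = 2, c = 2
log_b(a) = log_2(3) = 1.5850

Case 3: c = 2 > log_2(3) = 1.5850
T(n) = O(n^2) = O(n^2)

For T(n) = 3T(n/2) + O(n^2): log_2(3) = 1.5850. This is Case 3 of the Master Theorem (c > log_b(a), work dominated by root), giving O(n^2).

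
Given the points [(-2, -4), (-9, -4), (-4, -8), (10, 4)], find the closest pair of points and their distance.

Computing all pairwise distances among 4 points:

d((-2, -4), (-9, -4)) = 7.0
d((-2, -4), (-4, -8)) = 4.4721 <-- minimum
d((-2, -4), (10, 4)) = 14.4222
d((-9, -4), (-4, -8)) = 6.4031
d((-9, -4), (10, 4)) = 20.6155
d((-4, -8), (10, 4)) = 18.4391

Closest pair: (-2, -4) and (-4, -8) with distance 4.4721

The closest pair is (-2, -4) and (-4, -8) with Euclidean distance 4.4721. For 4 points, brute-force pairwise comparison is shown above. For large n, the divide-and-conquer algorithm (sort by x, recurse on halves, check the dividing strip) achieves O(n log n).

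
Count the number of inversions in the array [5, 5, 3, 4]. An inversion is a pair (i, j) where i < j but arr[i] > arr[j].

Finding inversions in [5, 5, 3, 4]:

(0, 2): arr[0]=5 > arr[2]=3
(0, 3): arr[0]=5 > arr[3]=4
(1, 2): arr[1]=5 > arr[2]=3
(1, 3): arr[1]=5 > arr[3]=4

Total inversions: 4

The array has 4 inversion(s): (0,2), (0,3), (1,2), (1,3). Each pair (i,j) satisfies i < j and arr[i] > arr[j].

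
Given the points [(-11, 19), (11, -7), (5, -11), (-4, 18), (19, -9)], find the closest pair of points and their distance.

Computing all pairwise distances among 5 points:

d((-11, 19), (11, -7)) = 34.0588
d((-11, 19), (5, -11)) = 34.0
d((-11, 19), (-4, 18)) = 7.0711 <-- minimum
d((-11, 19), (19, -9)) = 41.0366
d((11, -7), (5, -11)) = 7.2111
d((11, -7), (-4, 18)) = 29.1548
d((11, -7), (19, -9)) = 8.2462
d((5, -11), (-4, 18)) = 30.3645
d((5, -11), (19, -9)) = 14.1421
d((-4, 18), (19, -9)) = 35.4683

Closest pair: (-11, 19) and (-4, 18) with distance 7.0711

The closest pair is (-11, 19) and (-4, 18) with Euclidean distance 7.0711. For 5 points, brute-force pairwise comparison is shown above. For large n, the divide-and-conquer algorithm (sort by x, recurse on halves, check the dividing strip) achieves O(n log n).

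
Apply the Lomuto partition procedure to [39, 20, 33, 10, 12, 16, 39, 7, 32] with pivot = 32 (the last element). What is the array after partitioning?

Lomuto partition with pivot = 32:

Initial array: [39, 20, 33, 10, 12, 16, 39, 7, 32]

arr[0]=39 > 32: no swap
arr[1]=20 <= 32: swap with position 0, array becomes [20, 39, 33, 10, 12, 16, 39, 7, 32]
arr[2]=33 > 32: no swap
arr[3]=10 <= 32: swap with position 1, array becomes [20, 10, 33, 39, 12, 16, 39, 7, 32]
arr[4]=12 <= 32: swap with position 2, array becomes [20, 10, 12, 39, 33, 16, 39, 7, 32]
arr[5]=16 <= 32: swap with position 3, array becomes [20, 10, 12, 16, 33, 39, 39, 7, 32]
arr[6]=39 > 32: no swap
arr[7]=7 <= 32: swap with position 4, array becomes [20, 10, 12, 16, 7, 39, 39, 33, 32]

Place pivot at position 5: [20, 10, 12, 16, 7, 32, 39, 33, 39]
Pivot position: 5

After partitioning with pivot 32, the array becomes [20, 10, 12, 16, 7, 32, 39, 33, 39]. The pivot is placed at index 5. All elements to the left of the pivot are <= 32, and all elements to the right are > 32.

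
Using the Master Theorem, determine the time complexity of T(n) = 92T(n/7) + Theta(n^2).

Master Theorem for T(n) = 92T(n/7) + O(n^2):

a = 92, b = 7, c = 2
log_b(a) = log_7(92) = 2.3237

Case 1: c = 2 < log_7(92) = 2.3237
T(n) = O(n^(log_7 92))

For T(n) = 92T(n/7) + O(n^2): log_7(92) = 2.3237. This is Case 1 of the Master Theorem (c < log_b(a), work dominated by leaves), giving O(n^(log_7 92)).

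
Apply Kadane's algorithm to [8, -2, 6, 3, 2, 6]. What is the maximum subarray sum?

Using Kadane's algorithm on [8, -2, 6, 3, 2, 6]:

Scanning through the array:
Position 1 (value -2): max_ending_here = 6, max_so_far = 8
Position 2 (value 6): max_ending_here = 12, max_so_far = 12
Position 3 (value 3): max_ending_here = 15, max_so_far = 15
Position 4 (value 2): max_ending_here = 17, max_so_far = 17
Position 5 (value 6): max_ending_here = 23, max_so_far = 23

Maximum subarray: [8, -2, 6, 3, 2, 6]
Maximum sum: 23

The maximum subarray is [8, -2, 6, 3, 2, 6] with sum 23. This subarray runs from index 0 to index 5.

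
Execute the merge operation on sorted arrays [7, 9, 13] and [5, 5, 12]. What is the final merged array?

Merging process:

Compare 7 vs 5: take 5 from right. Merged: [5]
Compare 7 vs 5: take 5 from right. Merged: [5, 5]
Compare 7 vs 12: take 7 from left. Merged: [5, 5, 7]
Compare 9 vs 12: take 9 from left. Merged: [5, 5, 7, 9]
Compare 13 vs 12: take 12 from right. Merged: [5, 5, 7, 9, 12]
Append remaining from left: [13]. Merged: [5, 5, 7, 9, 12, 13]

Final merged array: [5, 5, 7, 9, 12, 13]
Total comparisons: 5

The merged array is [5, 5, 7, 9, 12, 13], requiring 5 comparisons. The merge step runs in O(n) time where n is the total number of elements.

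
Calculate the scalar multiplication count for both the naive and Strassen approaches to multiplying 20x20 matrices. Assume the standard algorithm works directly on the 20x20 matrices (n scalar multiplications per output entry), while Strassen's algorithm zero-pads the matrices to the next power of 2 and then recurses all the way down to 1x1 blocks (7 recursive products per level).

Matrix multiplication for 20x20 matrices:

Strassen's algorithm requires power-of-2 dimensions. Pad 20x20 to 32x32 (next power of 2).

Standard algorithm: 20^3 = 8000 multiplications
Strassen's algorithm: 7^(log2(32)) = 7^5 = 16807 multiplications
Difference: 8000 - 16807 = -8807 (Strassen uses MORE here due to padding overhead — for small or just-over-power-of-2 n, padding can outweigh the per-level savings)

Standard: 8000 multiplications (20^3). Strassen: 16807 multiplications (7^5, after padding to 32x32). Strassen reduces 8 recursive multiplications to 7 at each level.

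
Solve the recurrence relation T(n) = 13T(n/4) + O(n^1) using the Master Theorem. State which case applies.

Master Theorem for T(n) = 13T(n/4) + O(n^1):

a = 13, b = 4, c = 1
log_b(a) = log_4(13) = 1.8502

Case 1: c = 1 < log_4(13) = 1.8502
T(n) = O(n^(log_4 13))

For T(n) = 13T(n/4) + O(n^1): log_4(13) = 1.8502. This is Case 1 of the Master Theorem (c < log_b(a), work dominated by leaves), giving O(n^(log_4 13)).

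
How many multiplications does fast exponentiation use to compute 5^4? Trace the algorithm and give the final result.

Computing 5^4 by squaring (build up from 5^1; each line after the first costs one multiplication):

5^1 = 5
5^2 = (5^1)^2 = 5^2 = 25
5^4 = (5^2)^2 = 25^2 = 625

Result: 625
Multiplications needed: 2 (2 lines after 5^1)

5^4 = 625. Using exponentiation by squaring, this requires 2 multiplications. The key idea: if the exponent is even, square the half-power; if odd, multiply by the base once.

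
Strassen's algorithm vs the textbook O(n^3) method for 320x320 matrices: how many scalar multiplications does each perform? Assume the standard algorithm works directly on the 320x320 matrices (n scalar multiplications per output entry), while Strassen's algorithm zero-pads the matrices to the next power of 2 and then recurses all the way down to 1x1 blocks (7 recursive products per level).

Matrix multiplication for 320x320 matrices:

Strassen's algorithm requires power-of-2 dimensions. Pad 320x320 to 512x512 (next power of 2).

Standard algorithm: 320^3 = 32768000 multiplications
Strassen's algorithm: 7^(log2(512)) = 7^9 = 40353607 multiplications
Difference: 32768000 - 40353607 = -7585607 (Strassen uses MORE here due to padding overhead — for small or just-over-power-of-2 n, padding can outweigh the per-level savings)

Standard: 32768000 multiplications (320^3). Strassen: 40353607 multiplications (7^9, after padding to 512x512). Strassen reduces 8 recursive multiplications to 7 at each level.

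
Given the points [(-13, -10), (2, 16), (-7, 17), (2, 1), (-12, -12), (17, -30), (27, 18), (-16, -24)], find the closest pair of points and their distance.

Computing all pairwise distances among 8 points:

d((-13, -10), (2, 16)) = 30.0167
d((-13, -10), (-7, 17)) = 27.6586
d((-13, -10), (2, 1)) = 18.6011
d((-13, -10), (-12, -12)) = 2.2361 <-- minimum
d((-13, -10), (17, -30)) = 36.0555
d((-13, -10), (27, 18)) = 48.8262
d((-13, -10), (-16, -24)) = 14.3178
d((2, 16), (-7, 17)) = 9.0554
d((2, 16), (2, 1)) = 15.0
d((2, 16), (-12, -12)) = 31.305
d((2, 16), (17, -30)) = 48.3839
d((2, 16), (27, 18)) = 25.0799
d((2, 16), (-16, -24)) = 43.8634
d((-7, 17), (2, 1)) = 18.3576
d((-7, 17), (-12, -12)) = 29.4279
d((-7, 17), (17, -30)) = 52.7731
d((-7, 17), (27, 18)) = 34.0147
d((-7, 17), (-16, -24)) = 41.9762
d((2, 1), (-12, -12)) = 19.105
d((2, 1), (17, -30)) = 34.4384
d((2, 1), (27, 18)) = 30.2324
d((2, 1), (-16, -24)) = 30.8058
d((-12, -12), (17, -30)) = 34.1321
d((-12, -12), (27, 18)) = 49.2037
d((-12, -12), (-16, -24)) = 12.6491
d((17, -30), (27, 18)) = 49.0306
d((17, -30), (-16, -24)) = 33.541
d((27, 18), (-16, -24)) = 60.1082

Closest pair: (-13, -10) and (-12, -12) with distance 2.2361

The closest pair is (-13, -10) and (-12, -12) with Euclidean distance 2.2361. For 8 points, brute-force pairwise comparison is shown above. For large n, the divide-and-conquer algorithm (sort by x, recurse on halves, check the dividing strip) achieves O(n log n).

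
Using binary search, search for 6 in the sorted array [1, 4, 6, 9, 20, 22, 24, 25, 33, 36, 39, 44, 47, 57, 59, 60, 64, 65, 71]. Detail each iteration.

Binary search for 6 in [1, 4, 6, 9, 20, 22, 24, 25, 33, 36, 39, 44, 47, 57, 59, 60, 64, 65, 71]:

lo=0, hi=18, mid=9, arr[mid]=36 -> 36 > 6, search left half
lo=0, hi=8, mid=4, arr[mid]=20 -> 20 > 6, search left half
lo=0, hi=3, mid=1, arr[mid]=4 -> 4 < 6, search right half
lo=2, hi=3, mid=2, arr[mid]=6 -> Found target at index 2!

Binary search finds 6 at index 2 after 4 comparisons. The search repeatedly halves the search space by comparing with the middle element.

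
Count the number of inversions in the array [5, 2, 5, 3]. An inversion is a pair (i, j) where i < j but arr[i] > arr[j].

Finding inversions in [5, 2, 5, 3]:

(0, 1): arr[0]=5 > arr[1]=2
(0, 3): arr[0]=5 > arr[3]=3
(2, 3): arr[2]=5 > arr[3]=3

Total inversions: 3

The array has 3 inversion(s): (0,1), (0,3), (2,3). Each pair (i,j) satisfies i < j and arr[i] > arr[j].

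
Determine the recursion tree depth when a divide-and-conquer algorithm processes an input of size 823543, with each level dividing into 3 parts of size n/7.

For divide and conquer with division factor 7:

Problem sizes at each level:
Level 0: 823543
Level 1: 117649
Level 2: 16807
Level 3: 2401
Level 4: 343
Level 5: 49
Level 6: 7
Level 7: 1

The root is level 0 and the size-1 base case is level 7 (the tree spans levels 0 through 7, i.e. 8 levels counting the root), so the depth is the number of divisions: log_7(823543) = 7

The recursion tree depth is log_7(823543) = 7. At each level, the problem size is divided by 7, so it takes 7 divisions to reduce to a base case of size 1. The algorithm makes 3 recursive calls at each level.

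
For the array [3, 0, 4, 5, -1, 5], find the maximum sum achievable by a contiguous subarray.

Using Kadane's algorithm on [3, 0, 4, 5, -1, 5]:

Scanning through the array:
Position 1 (value 0): max_ending_here = 3, max_so_far = 3
Position 2 (value 4): max_ending_here = 7, max_so_far = 7
Position 3 (value 5): max_ending_here = 12, max_so_far = 12
Position 4 (value -1): max_ending_here = 11, max_so_far = 12
Position 5 (value 5): max_ending_here = 16, max_so_far = 16

Maximum subarray: [3, 0, 4, 5, -1, 5]
Maximum sum: 16

The maximum subarray is [3, 0, 4, 5, -1, 5] with sum 16. This subarray runs from index 0 to index 5.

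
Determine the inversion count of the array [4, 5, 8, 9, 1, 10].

Finding inversions in [4, 5, 8, 9, 1, 10]:

(0, 4): arr[0]=4 > arr[4]=1
(1, 4): arr[1]=5 > arr[4]=1
(2, 4): arr[2]=8 > arr[4]=1
(3, 4): arr[3]=9 > arr[4]=1

Total inversions: 4

The array has 4 inversion(s): (0,4), (1,4), (2,4), (3,4). Each pair (i,j) satisfies i < j and arr[i] > arr[j].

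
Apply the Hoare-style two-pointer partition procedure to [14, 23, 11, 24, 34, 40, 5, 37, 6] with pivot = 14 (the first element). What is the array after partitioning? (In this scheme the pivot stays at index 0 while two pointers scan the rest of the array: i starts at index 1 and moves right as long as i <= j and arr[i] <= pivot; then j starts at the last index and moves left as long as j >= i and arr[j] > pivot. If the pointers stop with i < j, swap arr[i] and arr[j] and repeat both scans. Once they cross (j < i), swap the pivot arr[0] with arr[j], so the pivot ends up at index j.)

Hoare-style two-pointer partition with pivot = 14:

Initial array: [14, 23, 11, 24, 34, 40, 5, 37, 6]

Pointers start at i = 1, j = 8.
i stops at index 1 (arr[1]=23 > 14), j stops at index 8 (arr[8]=6 <= 14): swap arr[1] and arr[8], array becomes [14, 6, 11, 24, 34, 40, 5, 37, 23]
i stops at index 3 (arr[3]=24 > 14), j stops at index 6 (arr[6]=5 <= 14): swap arr[3] and arr[6], array becomes [14, 6, 11, 5, 34, 40, 24, 37, 23]
i ends at 4, j ends at 3: the pointers have crossed (j < i), so scanning stops.

Swap pivot arr[0] with arr[3] to place pivot at position 3: [5, 6, 11, 14, 34, 40, 24, 37, 23]
Pivot position: 3

After partitioning with pivot 14, the array becomes [5, 6, 11, 14, 34, 40, 24, 37, 23]. The pivot is placed at index 3. All elements to the left of the pivot are <= 14, and all elements to the right are > 14.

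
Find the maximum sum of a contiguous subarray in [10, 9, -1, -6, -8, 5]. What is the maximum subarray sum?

Using Kadane's algorithm on [10, 9, -1, -6, -8, 5]:

Scanning through the array:
Position 1 (value 9): max_ending_here = 19, max_so_far = 19
Position 2 (value -1): max_ending_here = 18, max_so_far = 19
Position 3 (value -6): max_ending_here = 12, max_so_far = 19
Position 4 (value -8): max_ending_here = 4, max_so_far = 19
Position 5 (value 5): max_ending_here = 9, max_so_far = 19

Maximum subarray: [10, 9]
Maximum sum: 19

The maximum subarray is [10, 9] with sum 19. This subarray runs from index 0 to index 1.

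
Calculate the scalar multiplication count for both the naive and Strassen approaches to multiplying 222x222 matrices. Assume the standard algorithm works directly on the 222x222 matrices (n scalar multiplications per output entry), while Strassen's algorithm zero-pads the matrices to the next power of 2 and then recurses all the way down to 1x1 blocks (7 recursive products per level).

Matrix multiplication for 222x222 matrices:

Strassen's algorithm requires power-of-2 dimensions. Pad 222x222 to 256x256 (next power of 2).

Standard algorithm: 222^3 = 10941048 multiplications
Strassen's algorithm: 7^(log2(256)) = 7^8 = 5764801 multiplications
Savings: 10941048 - 5764801 = 5176247 multiplications

Standard: 10941048 multiplications (222^3). Strassen: 5764801 multiplications (7^8, after padding to 256x256). Strassen reduces 8 recursive multiplications to 7 at each level.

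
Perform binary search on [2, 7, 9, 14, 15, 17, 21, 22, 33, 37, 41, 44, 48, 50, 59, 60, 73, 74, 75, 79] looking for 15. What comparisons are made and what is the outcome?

Binary search for 15 in [2, 7, 9, 14, 15, 17, 21, 22, 33, 37, 41, 44, 48, 50, 59, 60, 73, 74, 75, 79]:

lo=0, hi=19, mid=9, arr[mid]=37 -> 37 > 15, search left half
lo=0, hi=8, mid=4, arr[mid]=15 -> Found target at index 4!

Binary search finds 15 at index 4 after 2 comparisons. The search repeatedly halves the search space by comparing with the middle element.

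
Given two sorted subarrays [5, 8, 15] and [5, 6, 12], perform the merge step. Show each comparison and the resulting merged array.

Merging process:

Compare 5 vs 5: take 5 from left. Merged: [5]
Compare 8 vs 5: take 5 from right. Merged: [5, 5]
Compare 8 vs 6: take 6 from right. Merged: [5, 5, 6]
Compare 8 vs 12: take 8 from left. Merged: [5, 5, 6, 8]
Compare 15 vs 12: take 12 from right. Merged: [5, 5, 6, 8, 12]
Append remaining from left: [15]. Merged: [5, 5, 6, 8, 12, 15]

Final merged array: [5, 5, 6, 8, 12, 15]
Total comparisons: 5

The merged array is [5, 5, 6, 8, 12, 15], requiring 5 comparisons. The merge step runs in O(n) time where n is the total number of elements.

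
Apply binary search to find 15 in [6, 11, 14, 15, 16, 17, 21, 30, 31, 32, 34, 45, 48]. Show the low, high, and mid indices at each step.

Binary search for 15 in [6, 11, 14, 15, 16, 17, 21, 30, 31, 32, 34, 45, 48]:

lo=0, hi=12, mid=6, arr[mid]=21 -> 21 > 15, search left half
lo=0, hi=5, mid=2, arr[mid]=14 -> 14 < 15, search right half
lo=3, hi=5, mid=4, arr[mid]=16 -> 16 > 15, search left half
lo=3, hi=3, mid=3, arr[mid]=15 -> Found target at index 3!

Binary search finds 15 at index 3 after 4 comparisons. The search repeatedly halves the search space by comparing with the middle element.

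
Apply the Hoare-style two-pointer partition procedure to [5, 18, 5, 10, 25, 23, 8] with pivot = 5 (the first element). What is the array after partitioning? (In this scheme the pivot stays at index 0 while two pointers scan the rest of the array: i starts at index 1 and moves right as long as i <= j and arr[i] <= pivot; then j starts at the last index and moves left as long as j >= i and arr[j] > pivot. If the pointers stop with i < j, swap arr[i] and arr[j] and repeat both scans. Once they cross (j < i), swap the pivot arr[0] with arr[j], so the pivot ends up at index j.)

Hoare-style two-pointer partition with pivot = 5:

Initial array: [5, 18, 5, 10, 25, 23, 8]

Pointers start at i = 1, j = 6.
i stops at index 1 (arr[1]=18 > 5), j stops at index 2 (arr[2]=5 <= 5): swap arr[1] and arr[2], array becomes [5, 5, 18, 10, 25, 23, 8]
i ends at 2, j ends at 1: the pointers have crossed (j < i), so scanning stops.

Swap pivot arr[0] with arr[1] to place pivot at position 1: [5, 5, 18, 10, 25, 23, 8]
Pivot position: 1

After partitioning with pivot 5, the array becomes [5, 5, 18, 10, 25, 23, 8]. The pivot is placed at index 1. All elements to the left of the pivot are <= 5, and all elements to the right are > 5.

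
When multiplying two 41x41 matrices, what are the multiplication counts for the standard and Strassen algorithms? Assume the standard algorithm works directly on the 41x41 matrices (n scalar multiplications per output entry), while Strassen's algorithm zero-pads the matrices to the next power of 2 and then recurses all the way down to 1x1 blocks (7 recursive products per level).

Matrix multiplication for 41x41 matrices:

Strassen's algorithm requires power-of-2 dimensions. Pad 41x41 to 64x64 (next power of 2).

Standard algorithm: 41^3 = 68921 multiplications
Strassen's algorithm: 7^(log2(64)) = 7^6 = 117649 multiplications
Difference: 68921 - 117649 = -48728 (Strassen uses MORE here due to padding overhead — for small or just-over-power-of-2 n, padding can outweigh the per-level savings)

Standard: 68921 multiplications (41^3). Strassen: 117649 multiplications (7^6, after padding to 64x64). Strassen reduces 8 recursive multiplications to 7 at each level.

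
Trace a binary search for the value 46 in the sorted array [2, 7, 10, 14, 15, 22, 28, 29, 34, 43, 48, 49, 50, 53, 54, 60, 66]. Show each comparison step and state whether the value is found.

Binary search for 46 in [2, 7, 10, 14, 15, 22, 28, 29, 34, 43, 48, 49, 50, 53, 54, 60, 66]:

lo=0, hi=16, mid=8, arr[mid]=34 -> 34 < 46, search right half
lo=9, hi=16, mid=12, arr[mid]=50 -> 50 > 46, search left half
lo=9, hi=11, mid=10, arr[mid]=48 -> 48 > 46, search left half
lo=9, hi=9, mid=9, arr[mid]=43 -> 43 < 46, search right half
lo=10 > hi=9, target 46 not found

Binary search determines that 46 is not in the array after 4 comparisons. The search space was exhausted without finding the target.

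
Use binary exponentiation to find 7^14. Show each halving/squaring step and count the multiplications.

Computing 7^14 by squaring (build up from 7^1; each line after the first costs one multiplication):

7^1 = 7
7^2 = (7^1)^2 = 7^2 = 49
7^3 = 7 * 7^2 = 7 * 49 = 343
7^6 = (7^3)^2 = 343^2 = 117649
7^7 = 7 * 7^6 = 7 * 117649 = 823543
7^14 = (7^7)^2 = 823543^2 = 678223072849

Result: 678223072849
Multiplications needed: 5 (5 lines after 7^1)

7^14 = 678223072849. Using exponentiation by squaring, this requires 5 multiplications. The key idea: if the exponent is even, square the half-power; if odd, multiply by the base once.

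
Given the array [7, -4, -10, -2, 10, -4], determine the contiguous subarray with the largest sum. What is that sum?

Using Kadane's algorithm on [7, -4, -10, -2, 10, -4]:

Scanning through the array:
Position 1 (value -4): max_ending_here = 3, max_so_far = 7
Position 2 (value -10): max_ending_here = -7, max_so_far = 7
Position 3 (value -2): max_ending_here = -2, max_so_far = 7
Position 4 (value 10): max_ending_here = 10, max_so_far = 10
Position 5 (value -4): max_ending_here = 6, max_so_far = 10

Maximum subarray: [10]
Maximum sum: 10

The maximum subarray is [10] with sum 10. This subarray runs from index 4 to index 4.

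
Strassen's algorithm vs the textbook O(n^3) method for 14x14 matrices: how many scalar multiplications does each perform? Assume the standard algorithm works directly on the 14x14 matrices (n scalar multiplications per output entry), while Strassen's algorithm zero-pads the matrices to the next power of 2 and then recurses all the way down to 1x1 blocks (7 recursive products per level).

Matrix multiplication for 14x14 matrices:

Strassen's algorithm requires power-of-2 dimensions. Pad 14x14 to 16x16 (next power of 2).

Standard algorithm: 14^3 = 2744 multiplications
Strassen's algorithm: 7^(log2(16)) = 7^4 = 2401 multiplications
Savings: 2744 - 2401 = 343 multiplications

Standard: 2744 multiplications (14^3). Strassen: 2401 multiplications (7^4, after padding to 16x16). Strassen reduces 8 recursive multiplications to 7 at each level.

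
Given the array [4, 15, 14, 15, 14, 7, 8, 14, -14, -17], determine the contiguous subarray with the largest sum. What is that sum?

Using Kadane's algorithm on [4, 15, 14, 15, 14, 7, 8, 14, -14, -17]:

Scanning through the array:
Position 1 (value 15): max_ending_here = 19, max_so_far = 19
Position 2 (value 14): max_ending_here = 33, max_so_far = 33
Position 3 (value 15): max_ending_here = 48, max_so_far = 48
Position 4 (value 14): max_ending_here = 62, max_so_far = 62
Position 5 (value 7): max_ending_here = 69, max_so_far = 69
Position 6 (value 8): max_ending_here = 77, max_so_far = 77
Position 7 (value 14): max_ending_here = 91, max_so_far = 91
Position 8 (value -14): max_ending_here = 77, max_so_far = 91
Position 9 (value -17): max_ending_here = 60, max_so_far = 91

Maximum subarray: [4, 15, 14, 15, 14, 7, 8, 14]
Maximum sum: 91

The maximum subarray is [4, 15, 14, 15, 14, 7, 8, 14] with sum 91. This subarray runs from index 0 to index 7.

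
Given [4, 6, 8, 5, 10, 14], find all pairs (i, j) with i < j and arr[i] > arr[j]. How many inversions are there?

Finding inversions in [4, 6, 8, 5, 10, 14]:

(1, 3): arr[1]=6 > arr[3]=5
(2, 3): arr[2]=8 > arr[3]=5

Total inversions: 2

The array has 2 inversion(s): (1,3), (2,3). Each pair (i,j) satisfies i < j and arr[i] > arr[j].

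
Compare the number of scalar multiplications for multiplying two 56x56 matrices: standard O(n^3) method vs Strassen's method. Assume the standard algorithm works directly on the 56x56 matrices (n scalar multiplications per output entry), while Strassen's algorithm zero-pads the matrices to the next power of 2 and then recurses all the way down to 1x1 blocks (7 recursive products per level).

Matrix multiplication for 56x56 matrices:

Strassen's algorithm requires power-of-2 dimensions. Pad 56x56 to 64x64 (next power of 2).

Standard algorithm: 56^3 = 175616 multiplications
Strassen's algorithm: 7^(log2(64)) = 7^6 = 117649 multiplications
Savings: 175616 - 117649 = 57967 multiplications

Standard: 175616 multiplications (56^3). Strassen: 117649 multiplications (7^6, after padding to 64x64). Strassen reduces 8 recursive multiplications to 7 at each level.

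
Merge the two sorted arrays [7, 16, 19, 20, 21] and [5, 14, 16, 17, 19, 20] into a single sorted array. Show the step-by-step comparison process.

Merging process:

Compare 7 vs 5: take 5 from right. Merged: [5]
Compare 7 vs 14: take 7 from left. Merged: [5, 7]
Compare 16 vs 14: take 14 from right. Merged: [5, 7, 14]
Compare 16 vs 16: take 16 from left. Merged: [5, 7, 14, 16]
Compare 19 vs 16: take 16 from right. Merged: [5, 7, 14, 16, 16]
Compare 19 vs 17: take 17 from right. Merged: [5, 7, 14, 16, 16, 17]
Compare 19 vs 19: take 19 from left. Merged: [5, 7, 14, 16, 16, 17, 19]
Compare 20 vs 19: take 19 from right. Merged: [5, 7, 14, 16, 16, 17, 19, 19]
Compare 20 vs 20: take 20 from left. Merged: [5, 7, 14, 16, 16, 17, 19, 19, 20]
Compare 21 vs 20: take 20 from right. Merged: [5, 7, 14, 16, 16, 17, 19, 19, 20, 20]
Append remaining from left: [21]. Merged: [5, 7, 14, 16, 16, 17, 19, 19, 20, 20, 21]

Final merged array: [5, 7, 14, 16, 16, 17, 19, 19, 20, 20, 21]
Total comparisons: 10

The merged array is [5, 7, 14, 16, 16, 17, 19, 19, 20, 20, 21], requiring 10 comparisons. The merge step runs in O(n) time where n is the total number of elements.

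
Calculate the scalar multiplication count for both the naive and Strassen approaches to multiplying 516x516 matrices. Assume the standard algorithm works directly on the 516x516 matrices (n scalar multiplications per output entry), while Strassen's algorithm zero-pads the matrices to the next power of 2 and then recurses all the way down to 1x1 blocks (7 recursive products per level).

Matrix multiplication for 516x516 matrices:

Strassen's algorithm requires power-of-2 dimensions. Pad 516x516 to 1024x1024 (next power of 2).

Standard algorithm: 516^3 = 137388096 multiplications
Strassen's algorithm: 7^(log2(1024)) = 7^10 = 282475249 multiplications
Difference: 137388096 - 282475249 = -145087153 (Strassen uses MORE here due to padding overhead — for small or just-over-power-of-2 n, padding can outweigh the per-level savings)

Standard: 137388096 multiplications (516^3). Strassen: 282475249 multiplications (7^10, after padding to 1024x1024). Strassen reduces 8 recursive multiplications to 7 at each level.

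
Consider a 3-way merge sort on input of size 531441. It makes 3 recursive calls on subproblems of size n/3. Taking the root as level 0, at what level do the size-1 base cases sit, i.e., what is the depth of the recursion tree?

For divide and conquer with division factor 3:

Problem sizes at each level:
Level 0: 531441
Level 1: 177147
Level 2: 59049
Level 3: 19683
Level 4: 6561
Level 5: 2187
Level 6: 729
Level 7: 243
Level 8: 81
Level 9: 27
Level 10: 9
Level 11: 3
Level 12: 1

The root is level 0 and the size-1 base case is level 12 (the tree spans levels 0 through 12, i.e. 13 levels counting the root), so the depth is the number of divisions: log_3(531441) = 12

The recursion tree depth is log_3(531441) = 12. At each level, the problem size is divided by 3, so it takes 12 divisions to reduce to a base case of size 1. The algorithm makes 3 recursive calls at each level.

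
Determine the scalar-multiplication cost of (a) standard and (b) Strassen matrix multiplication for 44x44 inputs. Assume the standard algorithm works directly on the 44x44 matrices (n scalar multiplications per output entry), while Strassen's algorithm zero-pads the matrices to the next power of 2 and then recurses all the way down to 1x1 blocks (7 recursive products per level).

Matrix multiplication for 44x44 matrices:

Strassen's algorithm requires power-of-2 dimensions. Pad 44x44 to 64x64 (next power of 2).

Standard algorithm: 44^3 = 85184 multiplications
Strassen's algorithm: 7^(log2(64)) = 7^6 = 117649 multiplications
Difference: 85184 - 117649 = -32465 (Strassen uses MORE here due to padding overhead — for small or just-over-power-of-2 n, padding can outweigh the per-level savings)

Standard: 85184 multiplications (44^3). Strassen: 117649 multiplications (7^6, after padding to 64x64). Strassen reduces 8 recursive multiplications to 7 at each level.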